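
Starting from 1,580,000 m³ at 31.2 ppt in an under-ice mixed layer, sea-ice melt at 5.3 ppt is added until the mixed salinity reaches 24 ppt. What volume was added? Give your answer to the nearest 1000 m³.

608000 m³

Salt balance: 1,580,000×31.2 + V×5.3 = (1,580,000+V)×24
49,296,000 + 5.3V = 37,920,000 + 24V
11,376,000 = 18.7V
V = 608,342.25 m³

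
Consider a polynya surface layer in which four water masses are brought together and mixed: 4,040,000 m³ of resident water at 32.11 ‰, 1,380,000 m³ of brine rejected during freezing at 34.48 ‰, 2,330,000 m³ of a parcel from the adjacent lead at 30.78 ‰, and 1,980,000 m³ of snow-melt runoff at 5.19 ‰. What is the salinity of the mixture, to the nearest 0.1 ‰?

26.6 ‰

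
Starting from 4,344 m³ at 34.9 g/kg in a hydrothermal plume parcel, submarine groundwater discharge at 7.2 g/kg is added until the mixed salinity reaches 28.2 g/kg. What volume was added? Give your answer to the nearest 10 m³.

1390 m³

Salt balance: 4,344×34.9 + V×7.2 = (4,344+V)×28.2
151,605.6 + 7.2V = 122,500.8 + 28.2V
29,104.8 = 21V
V = 1,385.94 m³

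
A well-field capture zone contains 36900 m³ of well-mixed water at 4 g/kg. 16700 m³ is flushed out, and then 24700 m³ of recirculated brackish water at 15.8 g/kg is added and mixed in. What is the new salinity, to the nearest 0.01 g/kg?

Remaining after removal: 20,200 m³ at 4 g/kg (salt = 80,800)
After addition: salt = 80,800 + 24,700×15.8 = 471,060; volume = 44,900 m³
S = 471,060 / 44,900 = 10.4913 g/kg

10.49 g/kg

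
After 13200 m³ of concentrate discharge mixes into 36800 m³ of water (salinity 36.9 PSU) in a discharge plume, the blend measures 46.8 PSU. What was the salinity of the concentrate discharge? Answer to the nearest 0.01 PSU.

Salt balance: 36,800×36.9 + 13,200×S = 50,000×46.8
1,357,920 + 13,200·S = 2,340,000
S = (2,340,000 − 1,357,920) / 13,200 = 74.4 PSU

74.40 PSU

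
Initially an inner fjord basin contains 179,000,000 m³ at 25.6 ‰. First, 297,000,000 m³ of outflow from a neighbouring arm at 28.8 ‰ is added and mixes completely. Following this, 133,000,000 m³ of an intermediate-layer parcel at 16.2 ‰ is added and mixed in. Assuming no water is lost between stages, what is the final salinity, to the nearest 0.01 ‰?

Conserving salt mass:
Initial salt = 179,000,000×25.6 = 4,582,400,000
After stage 1: salt = 4,582,400,000 + 297,000,000×28.8 = 13,136,000,000; volume = 476,000,000 m³; S = 27.597 ‰
After stage 2: salt = 13,136,000,000 + 133,000,000×16.2 = 15,290,600,000; volume = 609,000,000 m³
S = 15,290,600,000 / 609,000,000 = 25.1077 ‰

25.11 ‰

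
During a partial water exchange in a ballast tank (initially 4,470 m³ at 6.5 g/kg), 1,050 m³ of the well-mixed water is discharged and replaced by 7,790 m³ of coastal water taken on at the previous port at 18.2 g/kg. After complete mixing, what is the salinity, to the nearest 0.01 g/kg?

14.63 g/kg

Remaining after removal: 3,420 m³ at 6.5 g/kg (salt = 22,230)
After addition: salt = 22,230 + 7,790×18.2 = 164,008; volume = 11,210 m³
S = 164,008 / 11,210 = 14.6305 g/kg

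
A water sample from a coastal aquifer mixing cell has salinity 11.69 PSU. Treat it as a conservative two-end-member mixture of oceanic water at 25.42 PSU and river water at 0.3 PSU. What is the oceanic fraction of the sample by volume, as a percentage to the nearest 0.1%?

45.3%

Let g be the oceanic fraction. Salt balance per unit volume:
g×25.42 + (1−g)×0.3 = 11.69
g = (11.69 − 0.3) / (25.42 − 0.3) = 11.39/25.12 = 0.4534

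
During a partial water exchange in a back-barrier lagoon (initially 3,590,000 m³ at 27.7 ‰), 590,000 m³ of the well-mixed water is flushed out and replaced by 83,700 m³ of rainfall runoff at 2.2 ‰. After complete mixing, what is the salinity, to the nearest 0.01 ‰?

Remaining after removal: 3,000,000 m³ at 27.7 ‰ (salt = 83,100,000)
After addition: salt = 83,100,000 + 83,700×2.2 = 83,284,140; volume = 3,083,700 m³
S = 83,284,140 / 3,083,700 = 27.0079 ‰

27.01 ‰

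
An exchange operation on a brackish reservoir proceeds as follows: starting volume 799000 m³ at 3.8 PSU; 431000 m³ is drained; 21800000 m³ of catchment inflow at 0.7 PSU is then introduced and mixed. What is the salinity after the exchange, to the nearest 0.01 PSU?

Remaining after removal: 368,000 m³ at 3.8 PSU (salt = 1,398,400)
After addition: salt = 1,398,400 + 21,800,000×0.7 = 16,658,400; volume = 22,168,000 m³
S = 16,658,400 / 22,168,000 = 0.7515 PSU

0.75 PSU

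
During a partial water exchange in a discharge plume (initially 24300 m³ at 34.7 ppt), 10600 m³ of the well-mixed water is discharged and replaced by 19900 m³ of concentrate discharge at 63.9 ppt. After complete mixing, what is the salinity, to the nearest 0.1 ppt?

52.0 ppt

Remaining after removal: 13,700 m³ at 34.7 ppt (salt = 475,390)
After addition: salt = 475,390 + 19,900×63.9 = 1,747,000; volume = 33,600 m³
S = 1,747,000 / 33,600 = 51.994 ppt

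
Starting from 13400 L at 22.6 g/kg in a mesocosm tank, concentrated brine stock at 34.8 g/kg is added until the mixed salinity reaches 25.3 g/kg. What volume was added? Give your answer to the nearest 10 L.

Salt balance: 13,400×22.6 + V×34.8 = (13,400+V)×25.3
302,840 + 34.8V = 339,020 + 25.3V
36,180 = 9.5V
V = 3,808.42 L

3810 L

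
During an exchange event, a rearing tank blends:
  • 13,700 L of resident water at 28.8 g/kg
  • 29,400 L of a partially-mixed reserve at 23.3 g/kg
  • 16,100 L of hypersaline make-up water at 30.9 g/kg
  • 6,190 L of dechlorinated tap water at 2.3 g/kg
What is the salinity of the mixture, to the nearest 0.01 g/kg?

24.34 g/kg

Salt balance:
salt = 13,700×28.8 + 29,400×23.3 + 16,100×30.9 + 6,190×2.3 = 394,560 + 685,020 + 497,490 + 14,237 = 1,591,307
volume = 13,700 + 29,400 + 16,100 + 6,190 = 65,390 L
S = 1,591,307 / 65,390 = 24.3356 g/kg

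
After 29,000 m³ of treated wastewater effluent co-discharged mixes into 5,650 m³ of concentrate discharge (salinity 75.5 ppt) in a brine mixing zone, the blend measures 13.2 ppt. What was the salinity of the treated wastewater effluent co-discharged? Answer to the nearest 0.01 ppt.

1.06 ppt

Salt balance: 5,650×75.5 + 29,000×S = 34,650×13.2
426,575 + 29,000·S = 457,380
S = (457,380 − 426,575) / 29,000 = 1.0622 ppt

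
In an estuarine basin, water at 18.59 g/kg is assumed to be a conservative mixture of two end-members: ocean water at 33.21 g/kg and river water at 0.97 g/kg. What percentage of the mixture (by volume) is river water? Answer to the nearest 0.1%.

Let f be the freshwater fraction. Salt balance per unit volume:
f×0.97 + (1−f)×33.21 = 18.59
f = (33.21 − 18.59) / (33.21 − 0.97) = 14.62/32.24 = 0.4535

45.3%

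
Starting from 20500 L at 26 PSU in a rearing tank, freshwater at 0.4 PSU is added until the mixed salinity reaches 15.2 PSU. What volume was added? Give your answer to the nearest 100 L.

Salt balance: 20,500×26 + V×0.4 = (20,500+V)×15.2
533,000 + 0.4V = 311,600 + 15.2V
221,400 = 14.8V
V = 14,959.46 L

15000 L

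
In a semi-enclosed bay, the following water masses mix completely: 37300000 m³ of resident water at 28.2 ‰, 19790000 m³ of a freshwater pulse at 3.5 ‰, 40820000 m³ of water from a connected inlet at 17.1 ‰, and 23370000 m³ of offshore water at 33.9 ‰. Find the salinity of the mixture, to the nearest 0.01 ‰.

Conserving salt mass:
salt = 37,300,000×28.2 + 19,790,000×3.5 + 40,820,000×17.1 + 23,370,000×33.9 = 1,051,860,000 + 69,265,000 + 698,022,000 + 792,243,000 = 2,611,390,000
volume = 37,300,000 + 19,790,000 + 40,820,000 + 23,370,000 = 121,280,000 m³
S = 2,611,390,000 / 121,280,000 = 21.5319 ‰

21.53 ‰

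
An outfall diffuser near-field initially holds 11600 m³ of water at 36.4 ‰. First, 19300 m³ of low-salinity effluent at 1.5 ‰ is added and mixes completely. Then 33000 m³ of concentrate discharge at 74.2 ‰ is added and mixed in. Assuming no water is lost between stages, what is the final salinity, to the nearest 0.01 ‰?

45.38 ‰

Total salt / total volume:
Initial salt = 11,600×36.4 = 422,240
After stage 1: salt = 422,240 + 19,300×1.5 = 451,190; volume = 30,900 m³; S = 14.602 ‰
After stage 2: salt = 451,190 + 33,000×74.2 = 2,899,790; volume = 63,900 m³
S = 2,899,790 / 63,900 = 45.3801 ‰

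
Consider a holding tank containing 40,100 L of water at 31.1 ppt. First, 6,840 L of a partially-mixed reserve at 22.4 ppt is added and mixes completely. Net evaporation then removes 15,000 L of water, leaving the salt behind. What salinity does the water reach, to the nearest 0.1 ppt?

After mixing: salt = 40,100×31.1 + 6,840×22.4 = 1,400,326; volume = 46,940 L
After evaporation: salt unchanged = 1,400,326; volume = 46,940 − 15,000 = 31,940 L
S = 1,400,326 / 31,940 = 43.8424 ppt

43.8 ppt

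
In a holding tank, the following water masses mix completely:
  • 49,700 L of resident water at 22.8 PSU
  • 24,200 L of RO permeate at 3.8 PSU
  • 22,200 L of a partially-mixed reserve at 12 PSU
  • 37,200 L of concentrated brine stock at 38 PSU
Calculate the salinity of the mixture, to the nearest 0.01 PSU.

Weighted by volume,
salt = 49,700×22.8 + 24,200×3.8 + 22,200×12 + 37,200×38 = 1,133,160 + 91,960 + 266,400 + 1,413,600 = 2,905,120
volume = 49,700 + 24,200 + 22,200 + 37,200 = 133,300 L
S = 2,905,120 / 133,300 = 21.7938 PSU

21.79 PSU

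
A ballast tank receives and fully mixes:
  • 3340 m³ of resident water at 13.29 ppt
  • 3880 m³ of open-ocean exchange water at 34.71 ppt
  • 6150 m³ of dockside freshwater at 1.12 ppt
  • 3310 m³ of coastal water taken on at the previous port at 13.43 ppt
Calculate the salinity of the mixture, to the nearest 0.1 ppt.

13.8 ppt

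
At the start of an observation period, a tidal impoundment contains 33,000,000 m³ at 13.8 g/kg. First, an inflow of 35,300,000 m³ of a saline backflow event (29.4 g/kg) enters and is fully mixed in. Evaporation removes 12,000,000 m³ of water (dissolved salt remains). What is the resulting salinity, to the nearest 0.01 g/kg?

26.52 g/kg

After mixing: salt = 33,000,000×13.8 + 35,300,000×29.4 = 1,493,220,000; volume = 68,300,000 m³
After evaporation: salt unchanged = 1,493,220,000; volume = 68,300,000 − 12,000,000 = 56,300,000 m³
S = 1,493,220,000 / 56,300,000 = 26.5226 g/kg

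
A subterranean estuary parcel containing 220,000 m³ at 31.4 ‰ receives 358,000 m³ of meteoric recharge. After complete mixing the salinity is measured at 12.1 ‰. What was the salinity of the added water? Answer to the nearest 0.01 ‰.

0.24 ‰

Salt balance: 220,000×31.4 + 358,000×S = 578,000×12.1
6,908,000 + 358,000·S = 6,993,800
S = (6,993,800 − 6,908,000) / 358,000 = 0.2397 ‰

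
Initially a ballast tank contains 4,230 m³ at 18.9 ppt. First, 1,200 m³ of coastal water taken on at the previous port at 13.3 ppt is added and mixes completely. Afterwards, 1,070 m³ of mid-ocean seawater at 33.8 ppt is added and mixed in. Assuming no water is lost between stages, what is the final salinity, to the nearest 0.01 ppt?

20.32 ppt

Mass of salt is conserved:
Initial salt = 4,230×18.9 = 79,947
After stage 1: salt = 79,947 + 1,200×13.3 = 95,907; volume = 5,430 m³; S = 17.662 ppt
After stage 2: salt = 95,907 + 1,070×33.8 = 132,073; volume = 6,500 m³
S = 132,073 / 6,500 = 20.3189 ppt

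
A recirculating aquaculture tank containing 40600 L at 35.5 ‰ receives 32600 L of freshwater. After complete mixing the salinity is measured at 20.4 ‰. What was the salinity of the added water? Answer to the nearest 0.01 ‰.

1.59 ‰

Salt balance: 40,600×35.5 + 32,600×S = 73,200×20.4
1,441,300 + 32,600·S = 1,493,280
S = (1,493,280 − 1,441,300) / 32,600 = 1.5945 ‰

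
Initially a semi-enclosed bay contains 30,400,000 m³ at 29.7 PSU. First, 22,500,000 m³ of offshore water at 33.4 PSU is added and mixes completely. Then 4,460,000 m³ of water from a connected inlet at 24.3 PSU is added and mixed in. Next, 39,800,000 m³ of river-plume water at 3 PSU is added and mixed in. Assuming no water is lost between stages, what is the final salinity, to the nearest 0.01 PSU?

Total salt / total volume:
Initial salt = 30,400,000×29.7 = 902,880,000
After stage 1: salt = 902,880,000 + 22,500,000×33.4 = 1,654,380,000; volume = 52,900,000 m³; S = 31.274 PSU
After stage 2: salt = 1,654,380,000 + 4,460,000×24.3 = 1,762,758,000; volume = 57,360,000 m³; S = 30.731 PSU
After stage 3: salt = 1,762,758,000 + 39,800,000×3 = 1,882,158,000; volume = 97,160,000 m³
S = 1,882,158,000 / 97,160,000 = 19.3717 PSU

19.37 PSU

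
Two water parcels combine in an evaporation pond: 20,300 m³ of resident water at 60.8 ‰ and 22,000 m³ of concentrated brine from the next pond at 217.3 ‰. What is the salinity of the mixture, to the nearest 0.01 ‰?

Weighted by volume,
salt = 20,300×60.8 + 22,000×217.3 = 1,234,240 + 4,780,600 = 6,014,840
volume = 20,300 + 22,000 = 42,300 m³
S = 6,014,840 / 42,300 = 142.1948 ‰

142.19 ‰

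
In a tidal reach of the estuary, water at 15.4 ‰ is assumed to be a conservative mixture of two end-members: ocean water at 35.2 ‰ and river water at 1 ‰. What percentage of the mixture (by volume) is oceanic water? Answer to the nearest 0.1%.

42.1%

Let g be the oceanic fraction. Salt balance per unit volume:
g×35.2 + (1−g)×1 = 15.4
g = (15.4 − 1) / (35.2 − 1) = 14.4/34.2 = 0.4211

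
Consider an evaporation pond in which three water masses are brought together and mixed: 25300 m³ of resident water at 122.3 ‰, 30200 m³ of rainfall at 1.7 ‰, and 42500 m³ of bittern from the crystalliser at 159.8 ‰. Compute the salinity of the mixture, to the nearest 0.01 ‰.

Conserving salt mass:
salt = 25,300×122.3 + 30,200×1.7 + 42,500×159.8 = 3,094,190 + 51,340 + 6,791,500 = 9,937,030
volume = 25,300 + 30,200 + 42,500 = 98,000 m³
S = 9,937,030 / 98,000 = 101.3983 ‰

101.40 ‰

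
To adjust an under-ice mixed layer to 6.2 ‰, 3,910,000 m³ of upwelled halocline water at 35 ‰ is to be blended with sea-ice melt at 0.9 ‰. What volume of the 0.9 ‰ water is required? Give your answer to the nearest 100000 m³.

21200000 m³

Salt balance: 3,910,000×35 + V×0.9 = (3,910,000+V)×6.2
136,850,000 + 0.9V = 24,242,000 + 6.2V
112,608,000 = 5.3V
V = 21,246,792.45 m³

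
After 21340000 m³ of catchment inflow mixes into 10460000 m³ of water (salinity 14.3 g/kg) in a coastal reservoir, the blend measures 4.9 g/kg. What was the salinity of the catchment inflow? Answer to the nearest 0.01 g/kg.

Salt balance: 10,460,000×14.3 + 21,340,000×S = 31,800,000×4.9
149,578,000 + 21,340,000·S = 155,820,000
S = (155,820,000 − 149,578,000) / 21,340,000 = 0.2925 g/kg

0.29 g/kg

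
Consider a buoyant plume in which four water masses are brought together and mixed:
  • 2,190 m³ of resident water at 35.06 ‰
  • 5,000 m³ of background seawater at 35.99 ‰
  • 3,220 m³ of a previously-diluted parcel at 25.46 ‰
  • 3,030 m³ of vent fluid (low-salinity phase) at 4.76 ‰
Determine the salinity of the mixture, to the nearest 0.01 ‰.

Total salt / total volume:
salt = 2,190×35.06 + 5,000×35.99 + 3,220×25.46 + 3,030×4.76 = 76,781.4 + 179,950 + 81,981.2 + 14,422.8 = 353,135.4
volume = 2,190 + 5,000 + 3,220 + 3,030 = 13,440 m³
S = 353,135.4 / 13,440 = 26.275 ‰

26.27 ‰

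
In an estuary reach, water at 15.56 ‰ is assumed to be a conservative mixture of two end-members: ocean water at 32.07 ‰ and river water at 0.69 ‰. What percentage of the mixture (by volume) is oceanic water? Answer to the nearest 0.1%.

47.4%

Let g be the oceanic fraction. Salt balance per unit volume:
g×32.07 + (1−g)×0.69 = 15.56
g = (15.56 − 0.69) / (32.07 − 0.69) = 14.87/31.38 = 0.4739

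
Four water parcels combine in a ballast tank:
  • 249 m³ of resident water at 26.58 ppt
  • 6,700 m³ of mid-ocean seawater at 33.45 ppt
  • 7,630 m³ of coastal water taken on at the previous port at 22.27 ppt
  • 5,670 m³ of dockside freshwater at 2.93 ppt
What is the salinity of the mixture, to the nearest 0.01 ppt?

Weighted by volume,
salt = 249×26.58 + 6,700×33.45 + 7,630×22.27 + 5,670×2.93 = 6,618.42 + 224,115 + 169,920.1 + 16,613.1 = 417,266.62
volume = 249 + 6,700 + 7,630 + 5,670 = 20,249 m³
S = 417,266.62 / 20,249 = 20.6068 ppt

20.61 ppt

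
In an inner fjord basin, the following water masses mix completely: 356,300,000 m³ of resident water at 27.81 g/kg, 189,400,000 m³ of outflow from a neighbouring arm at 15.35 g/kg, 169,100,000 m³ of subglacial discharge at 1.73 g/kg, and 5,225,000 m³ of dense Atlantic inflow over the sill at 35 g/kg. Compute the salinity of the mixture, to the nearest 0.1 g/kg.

Total salt / total volume:
salt = 356,300,000×27.81 + 189,400,000×15.35 + 169,100,000×1.73 + 5,225,000×35 = 9,908,703,000 + 2,907,290,000 + 292,543,000 + 182,875,000 = 13,291,411,000
volume = 356,300,000 + 189,400,000 + 169,100,000 + 5,225,000 = 720,025,000 m³
S = 13,291,411,000 / 720,025,000 = 18.46 g/kg

18.5 g/kg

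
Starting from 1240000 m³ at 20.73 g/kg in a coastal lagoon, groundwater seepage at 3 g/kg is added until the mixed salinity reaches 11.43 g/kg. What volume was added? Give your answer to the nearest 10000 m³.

1370000 m³

Salt balance: 1,240,000×20.73 + V×3 = (1,240,000+V)×11.43
25,705,200 + 3V = 14,173,200 + 11.43V
11,532,000 = 8.43V
V = 1,367,971.53 m³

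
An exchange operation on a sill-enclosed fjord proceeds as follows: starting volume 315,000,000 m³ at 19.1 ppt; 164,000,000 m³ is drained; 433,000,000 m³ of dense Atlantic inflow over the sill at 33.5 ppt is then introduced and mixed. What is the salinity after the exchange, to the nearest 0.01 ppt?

29.78 ppt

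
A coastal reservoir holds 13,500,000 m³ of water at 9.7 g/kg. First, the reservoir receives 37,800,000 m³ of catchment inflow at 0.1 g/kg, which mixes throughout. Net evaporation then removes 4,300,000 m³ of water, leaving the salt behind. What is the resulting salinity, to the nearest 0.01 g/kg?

After mixing: salt = 13,500,000×9.7 + 37,800,000×0.1 = 134,730,000; volume = 51,300,000 m³
After evaporation: salt unchanged = 134,730,000; volume = 51,300,000 − 4,300,000 = 47,000,000 m³
S = 134,730,000 / 47,000,000 = 2.8666 g/kg

2.87 g/kg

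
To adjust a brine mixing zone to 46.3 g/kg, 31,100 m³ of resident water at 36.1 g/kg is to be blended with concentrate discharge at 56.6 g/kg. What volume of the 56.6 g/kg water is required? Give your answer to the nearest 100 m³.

30800 m³

Salt balance: 31,100×36.1 + V×56.6 = (31,100+V)×46.3
1,122,710 + 56.6V = 1,439,930 + 46.3V
317,220 = 10.3V
V = 30,798.06 m³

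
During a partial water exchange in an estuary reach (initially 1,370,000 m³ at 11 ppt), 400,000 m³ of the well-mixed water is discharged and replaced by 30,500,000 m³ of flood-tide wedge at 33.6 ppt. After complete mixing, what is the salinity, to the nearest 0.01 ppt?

Remaining after removal: 970,000 m³ at 11 ppt (salt = 10,670,000)
After addition: salt = 10,670,000 + 30,500,000×33.6 = 1,035,470,000; volume = 31,470,000 m³
S = 1,035,470,000 / 31,470,000 = 32.9034 ppt

32.90 ppt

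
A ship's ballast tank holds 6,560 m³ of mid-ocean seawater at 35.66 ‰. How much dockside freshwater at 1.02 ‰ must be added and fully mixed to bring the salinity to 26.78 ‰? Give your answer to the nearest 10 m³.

2260 m³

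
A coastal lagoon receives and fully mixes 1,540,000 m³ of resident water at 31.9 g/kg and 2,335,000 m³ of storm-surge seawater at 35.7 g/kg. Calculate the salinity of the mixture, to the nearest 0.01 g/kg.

34.19 g/kg

Total salt / total volume:
salt = 1,540,000×31.9 + 2,335,000×35.7 = 49,126,000 + 83,359,500 = 132,485,500
volume = 1,540,000 + 2,335,000 = 3,875,000 m³
S = 132,485,500 / 3,875,000 = 34.1898 g/kg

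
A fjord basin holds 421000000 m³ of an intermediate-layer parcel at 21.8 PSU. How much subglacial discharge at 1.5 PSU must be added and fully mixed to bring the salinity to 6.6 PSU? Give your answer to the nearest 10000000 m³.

1250000000 m³

Salt balance: 421,000,000×21.8 + V×1.5 = (421,000,000+V)×6.6
9,177,800,000 + 1.5V = 2,778,600,000 + 6.6V
6,399,200,000 = 5.1V
V = 1,254,745,098.04 m³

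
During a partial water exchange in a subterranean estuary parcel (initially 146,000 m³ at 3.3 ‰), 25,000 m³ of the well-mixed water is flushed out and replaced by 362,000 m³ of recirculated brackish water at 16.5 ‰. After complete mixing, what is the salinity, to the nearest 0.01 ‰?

Remaining after removal: 121,000 m³ at 3.3 ‰ (salt = 399,300)
After addition: salt = 399,300 + 362,000×16.5 = 6,372,300; volume = 483,000 m³
S = 6,372,300 / 483,000 = 13.1932 ‰

13.19 ‰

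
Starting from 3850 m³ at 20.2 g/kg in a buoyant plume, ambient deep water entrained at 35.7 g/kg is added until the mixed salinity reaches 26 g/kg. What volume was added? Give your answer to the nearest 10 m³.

Salt balance: 3,850×20.2 + V×35.7 = (3,850+V)×26
77,770 + 35.7V = 100,100 + 26V
22,330 = 9.7V
V = 2,302.06 m³

2300 m³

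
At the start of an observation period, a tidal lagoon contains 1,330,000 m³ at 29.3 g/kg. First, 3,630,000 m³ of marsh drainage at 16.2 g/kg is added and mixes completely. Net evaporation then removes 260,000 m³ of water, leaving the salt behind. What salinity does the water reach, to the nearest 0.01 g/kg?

After mixing: salt = 1,330,000×29.3 + 3,630,000×16.2 = 97,775,000; volume = 4,960,000 m³
After evaporation: salt unchanged = 97,775,000; volume = 4,960,000 − 260,000 = 4,700,000 m³
S = 97,775,000 / 4,700,000 = 20.8032 g/kg

20.80 g/kg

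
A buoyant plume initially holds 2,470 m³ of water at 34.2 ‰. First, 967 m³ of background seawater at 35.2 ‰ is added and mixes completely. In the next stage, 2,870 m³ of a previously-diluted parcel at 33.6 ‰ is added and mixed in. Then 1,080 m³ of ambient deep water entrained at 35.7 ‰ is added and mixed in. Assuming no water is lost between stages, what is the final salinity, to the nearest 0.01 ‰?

Total salt / total volume:
Initial salt = 2,470×34.2 = 84,474
After stage 1: salt = 84,474 + 967×35.2 = 118,512.4; volume = 3,437 m³; S = 34.481 ‰
After stage 2: salt = 118,512.4 + 2,870×33.6 = 214,944.4; volume = 6,307 m³; S = 34.08 ‰
After stage 3: salt = 214,944.4 + 1,080×35.7 = 253,500.4; volume = 7,387 m³
S = 253,500.4 / 7,387 = 34.3171 ‰

34.32 ‰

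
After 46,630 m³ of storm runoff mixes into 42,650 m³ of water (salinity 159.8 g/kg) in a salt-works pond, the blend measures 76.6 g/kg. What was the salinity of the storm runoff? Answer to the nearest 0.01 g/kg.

0.50 g/kg

Salt balance: 42,650×159.8 + 46,630×S = 89,280×76.6
6,815,470 + 46,630·S = 6,838,848
S = (6,838,848 − 6,815,470) / 46,630 = 0.5014 g/kg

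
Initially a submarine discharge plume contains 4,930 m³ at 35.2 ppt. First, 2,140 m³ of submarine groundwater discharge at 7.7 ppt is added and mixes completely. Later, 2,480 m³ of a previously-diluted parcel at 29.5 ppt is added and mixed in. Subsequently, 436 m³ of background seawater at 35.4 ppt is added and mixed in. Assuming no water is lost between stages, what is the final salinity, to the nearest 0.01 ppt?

Total salt / total volume:
Initial salt = 4,930×35.2 = 173,536
After stage 1: salt = 173,536 + 2,140×7.7 = 190,014; volume = 7,070 m³; S = 26.876 ppt
After stage 2: salt = 190,014 + 2,480×29.5 = 263,174; volume = 9,550 m³; S = 27.557 ppt
After stage 3: salt = 263,174 + 436×35.4 = 278,608.4; volume = 9,986 m³
S = 278,608.4 / 9,986 = 27.8999 ppt

27.90 ppt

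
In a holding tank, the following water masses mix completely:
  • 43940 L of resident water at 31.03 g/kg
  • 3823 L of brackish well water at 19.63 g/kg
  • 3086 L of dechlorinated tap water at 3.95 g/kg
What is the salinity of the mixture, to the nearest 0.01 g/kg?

28.53 g/kg

Salt balance:
salt = 43,940×31.03 + 3,823×19.63 + 3,086×3.95 = 1,363,458.2 + 75,045.49 + 12,189.7 = 1,450,693.39
volume = 43,940 + 3,823 + 3,086 = 50,849 L
S = 1,450,693.39 / 50,849 = 28.5294 g/kg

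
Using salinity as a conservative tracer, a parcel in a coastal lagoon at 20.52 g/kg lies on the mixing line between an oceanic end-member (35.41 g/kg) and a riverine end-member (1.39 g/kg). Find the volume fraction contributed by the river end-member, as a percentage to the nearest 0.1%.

43.8%

Let f be the freshwater fraction. Salt balance per unit volume:
f×1.39 + (1−f)×35.41 = 20.52
f = (35.41 − 20.52) / (35.41 − 1.39) = 14.89/34.02 = 0.4377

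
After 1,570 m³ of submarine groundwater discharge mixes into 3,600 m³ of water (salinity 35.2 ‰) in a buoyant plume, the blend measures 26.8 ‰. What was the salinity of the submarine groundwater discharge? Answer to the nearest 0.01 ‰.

7.54 ‰

Salt balance: 3,600×35.2 + 1,570×S = 5,170×26.8
126,720 + 1,570·S = 138,556
S = (138,556 − 126,720) / 1,570 = 7.5389 ‰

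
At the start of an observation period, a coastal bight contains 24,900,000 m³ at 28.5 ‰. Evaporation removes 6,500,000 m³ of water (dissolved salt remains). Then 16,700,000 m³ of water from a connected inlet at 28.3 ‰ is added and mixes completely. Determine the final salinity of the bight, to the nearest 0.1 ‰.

33.7 ‰

After evaporation: salt = 24,900,000×28.5 = 709,650,000; volume = 24,900,000 − 6,500,000 = 18,400,000 m³
After mixing: salt = 709,650,000 + 16,700,000×28.3 = 1,182,260,000; volume = 18,400,000 + 16,700,000 = 35,100,000 m³
S = 1,182,260,000 / 35,100,000 = 33.6826 ‰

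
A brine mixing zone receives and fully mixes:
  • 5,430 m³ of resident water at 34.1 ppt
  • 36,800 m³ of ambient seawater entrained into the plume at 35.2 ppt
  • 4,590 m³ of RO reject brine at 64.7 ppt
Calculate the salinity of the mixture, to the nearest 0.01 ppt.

Salt balance:
salt = 5,430×34.1 + 36,800×35.2 + 4,590×64.7 = 185,163 + 1,295,360 + 296,973 = 1,777,496
volume = 5,430 + 36,800 + 4,590 = 46,820 m³
S = 1,777,496 / 46,820 = 37.9645 ppt

37.96 ppt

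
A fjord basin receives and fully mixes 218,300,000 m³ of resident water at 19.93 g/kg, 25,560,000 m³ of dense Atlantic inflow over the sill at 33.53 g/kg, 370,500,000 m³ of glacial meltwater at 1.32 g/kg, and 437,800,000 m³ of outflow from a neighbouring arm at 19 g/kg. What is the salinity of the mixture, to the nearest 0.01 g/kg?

13.32 g/kg

Weighted by volume,
salt = 218,300,000×19.93 + 25,560,000×33.53 + 370,500,000×1.32 + 437,800,000×19 = 4,350,719,000 + 857,026,800 + 489,060,000 + 8,318,200,000 = 14,015,005,800
volume = 218,300,000 + 25,560,000 + 370,500,000 + 437,800,000 = 1,052,160,000 m³
S = 14,015,005,800 / 1,052,160,000 = 13.3202 g/kg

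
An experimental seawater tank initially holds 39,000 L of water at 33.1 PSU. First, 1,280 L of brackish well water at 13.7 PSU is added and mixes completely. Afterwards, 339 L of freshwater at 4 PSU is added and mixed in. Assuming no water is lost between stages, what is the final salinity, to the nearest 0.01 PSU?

32.25 PSU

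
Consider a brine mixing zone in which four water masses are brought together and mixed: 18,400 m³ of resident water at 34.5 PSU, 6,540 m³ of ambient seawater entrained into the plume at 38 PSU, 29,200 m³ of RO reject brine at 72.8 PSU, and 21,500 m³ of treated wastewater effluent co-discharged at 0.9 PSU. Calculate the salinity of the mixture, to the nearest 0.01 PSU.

Conserving salt mass:
salt = 18,400×34.5 + 6,540×38 + 29,200×72.8 + 21,500×0.9 = 634,800 + 248,520 + 2,125,760 + 19,350 = 3,028,430
volume = 18,400 + 6,540 + 29,200 + 21,500 = 75,640 m³
S = 3,028,430 / 75,640 = 40.0374 PSU

40.04 PSU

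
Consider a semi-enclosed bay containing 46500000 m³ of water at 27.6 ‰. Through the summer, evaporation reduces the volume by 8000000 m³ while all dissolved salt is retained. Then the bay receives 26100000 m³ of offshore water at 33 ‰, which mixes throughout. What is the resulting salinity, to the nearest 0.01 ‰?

After evaporation: salt = 46,500,000×27.6 = 1,283,400,000; volume = 46,500,000 − 8,000,000 = 38,500,000 m³
After mixing: salt = 1,283,400,000 + 26,100,000×33 = 2,144,700,000; volume = 38,500,000 + 26,100,000 = 64,600,000 m³
S = 2,144,700,000 / 64,600,000 = 33.1997 ‰

33.20 ‰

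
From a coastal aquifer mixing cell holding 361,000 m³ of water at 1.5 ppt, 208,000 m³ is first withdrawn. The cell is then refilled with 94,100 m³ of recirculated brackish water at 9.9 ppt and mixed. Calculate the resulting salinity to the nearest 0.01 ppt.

4.70 ppt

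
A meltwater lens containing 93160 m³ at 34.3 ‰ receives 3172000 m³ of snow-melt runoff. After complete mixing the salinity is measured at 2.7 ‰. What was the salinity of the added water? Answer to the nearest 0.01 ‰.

1.77 ‰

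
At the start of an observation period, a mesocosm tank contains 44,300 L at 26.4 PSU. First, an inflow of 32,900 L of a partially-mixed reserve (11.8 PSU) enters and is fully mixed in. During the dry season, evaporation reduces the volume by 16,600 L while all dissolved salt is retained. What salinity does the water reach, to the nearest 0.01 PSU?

25.71 PSU

After mixing: salt = 44,300×26.4 + 32,900×11.8 = 1,557,740; volume = 77,200 L
After evaporation: salt unchanged = 1,557,740; volume = 77,200 − 16,600 = 60,600 L
S = 1,557,740 / 60,600 = 25.7053 PSU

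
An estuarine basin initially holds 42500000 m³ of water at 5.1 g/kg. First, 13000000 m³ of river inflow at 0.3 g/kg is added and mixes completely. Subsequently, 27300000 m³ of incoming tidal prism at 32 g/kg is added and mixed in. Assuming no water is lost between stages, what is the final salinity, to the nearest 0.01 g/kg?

Salt balance:
Initial salt = 42,500,000×5.1 = 216,750,000
After stage 1: salt = 216,750,000 + 13,000,000×0.3 = 220,650,000; volume = 55,500,000 m³; S = 3.976 g/kg
After stage 2: salt = 220,650,000 + 27,300,000×32 = 1,094,250,000; volume = 82,800,000 m³
S = 1,094,250,000 / 82,800,000 = 13.2156 g/kg

13.22 g/kg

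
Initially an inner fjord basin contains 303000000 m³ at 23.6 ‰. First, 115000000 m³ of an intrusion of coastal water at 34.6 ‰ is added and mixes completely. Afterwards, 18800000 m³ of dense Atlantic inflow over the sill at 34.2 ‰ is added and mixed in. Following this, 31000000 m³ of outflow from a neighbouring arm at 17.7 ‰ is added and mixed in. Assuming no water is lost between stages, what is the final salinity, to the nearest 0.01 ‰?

By conservation of dissolved salt,
Initial salt = 303,000,000×23.6 = 7,150,800,000
After stage 1: salt = 7,150,800,000 + 115,000,000×34.6 = 11,129,800,000; volume = 418,000,000 m³; S = 26.626 ‰
After stage 2: salt = 11,129,800,000 + 18,800,000×34.2 = 11,772,760,000; volume = 436,800,000 m³; S = 26.952 ‰
After stage 3: salt = 11,772,760,000 + 31,000,000×17.7 = 12,321,460,000; volume = 467,800,000 m³
S = 12,321,460,000 / 467,800,000 = 26.3392 ‰

26.34 ‰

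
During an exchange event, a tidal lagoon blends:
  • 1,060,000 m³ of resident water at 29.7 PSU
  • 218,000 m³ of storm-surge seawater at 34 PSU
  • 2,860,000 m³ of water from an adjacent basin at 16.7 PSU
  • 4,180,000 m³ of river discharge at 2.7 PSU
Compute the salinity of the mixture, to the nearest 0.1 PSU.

11.8 PSU

Total salt / total volume:
salt = 1,060,000×29.7 + 218,000×34 + 2,860,000×16.7 + 4,180,000×2.7 = 31,482,000 + 7,412,000 + 47,762,000 + 11,286,000 = 97,942,000
volume = 1,060,000 + 218,000 + 2,860,000 + 4,180,000 = 8,318,000 m³
S = 97,942,000 / 8,318,000 = 11.775 PSU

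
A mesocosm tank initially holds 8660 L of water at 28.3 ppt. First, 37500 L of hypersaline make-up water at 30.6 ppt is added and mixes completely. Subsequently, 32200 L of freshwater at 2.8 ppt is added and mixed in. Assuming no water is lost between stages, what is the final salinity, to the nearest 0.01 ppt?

Total salt / total volume:
Initial salt = 8,660×28.3 = 245,078
After stage 1: salt = 245,078 + 37,500×30.6 = 1,392,578; volume = 46,160 L; S = 30.169 ppt
After stage 2: salt = 1,392,578 + 32,200×2.8 = 1,482,738; volume = 78,360 L
S = 1,482,738 / 78,360 = 18.9221 ppt

18.92 ppt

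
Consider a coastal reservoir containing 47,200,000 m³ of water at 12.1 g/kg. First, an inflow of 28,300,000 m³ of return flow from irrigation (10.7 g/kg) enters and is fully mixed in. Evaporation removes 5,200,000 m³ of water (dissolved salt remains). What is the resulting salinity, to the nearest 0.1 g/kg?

12.4 g/kg

After mixing: salt = 47,200,000×12.1 + 28,300,000×10.7 = 873,930,000; volume = 75,500,000 m³
After evaporation: salt unchanged = 873,930,000; volume = 75,500,000 − 5,200,000 = 70,300,000 m³
S = 873,930,000 / 70,300,000 = 12.4314 g/kg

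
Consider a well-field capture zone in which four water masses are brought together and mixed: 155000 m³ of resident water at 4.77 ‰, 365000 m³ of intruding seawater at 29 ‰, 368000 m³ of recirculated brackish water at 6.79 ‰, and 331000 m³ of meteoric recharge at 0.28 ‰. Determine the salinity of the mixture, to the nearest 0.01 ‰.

11.42 ‰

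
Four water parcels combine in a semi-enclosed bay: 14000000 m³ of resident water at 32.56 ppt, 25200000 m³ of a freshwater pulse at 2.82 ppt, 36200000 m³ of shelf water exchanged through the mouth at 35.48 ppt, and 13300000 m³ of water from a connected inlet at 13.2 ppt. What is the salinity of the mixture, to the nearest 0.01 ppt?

22.40 ppt

Weighted by volume,
salt = 14,000,000×32.56 + 25,200,000×2.82 + 36,200,000×35.48 + 13,300,000×13.2 = 455,840,000 + 71,064,000 + 1,284,376,000 + 175,560,000 = 1,986,840,000
volume = 14,000,000 + 25,200,000 + 36,200,000 + 13,300,000 = 88,700,000 m³
S = 1,986,840,000 / 88,700,000 = 22.3995 ppt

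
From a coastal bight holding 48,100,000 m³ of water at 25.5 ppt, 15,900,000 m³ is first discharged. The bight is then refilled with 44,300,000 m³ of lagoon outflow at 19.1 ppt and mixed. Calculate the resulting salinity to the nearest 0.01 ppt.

21.79 ppt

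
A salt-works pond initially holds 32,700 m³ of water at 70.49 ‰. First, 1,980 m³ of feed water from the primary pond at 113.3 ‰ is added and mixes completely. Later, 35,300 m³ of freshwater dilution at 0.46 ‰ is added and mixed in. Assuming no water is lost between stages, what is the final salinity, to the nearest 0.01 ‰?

Mass of salt is conserved:
Initial salt = 32,700×70.49 = 2,305,023
After stage 1: salt = 2,305,023 + 1,980×113.3 = 2,529,357; volume = 34,680 m³; S = 72.934 ‰
After stage 2: salt = 2,529,357 + 35,300×0.46 = 2,545,595; volume = 69,980 m³
S = 2,545,595 / 69,980 = 36.376 ‰

36.38 ‰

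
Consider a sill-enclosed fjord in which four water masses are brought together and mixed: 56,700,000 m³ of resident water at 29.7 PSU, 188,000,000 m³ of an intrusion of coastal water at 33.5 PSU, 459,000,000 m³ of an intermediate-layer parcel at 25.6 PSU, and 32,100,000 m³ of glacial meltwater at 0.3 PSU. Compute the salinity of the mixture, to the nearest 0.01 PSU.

26.83 PSU

By conservation of dissolved salt,
salt = 56,700,000×29.7 + 188,000,000×33.5 + 459,000,000×25.6 + 32,100,000×0.3 = 1,683,990,000 + 6,298,000,000 + 11,750,400,000 + 9,630,000 = 19,742,020,000
volume = 56,700,000 + 188,000,000 + 459,000,000 + 32,100,000 = 735,800,000 m³
S = 19,742,020,000 / 735,800,000 = 26.8307 PSU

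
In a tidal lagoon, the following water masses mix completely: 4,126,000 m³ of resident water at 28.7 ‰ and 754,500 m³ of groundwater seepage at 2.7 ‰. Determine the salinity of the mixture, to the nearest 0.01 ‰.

24.68 ‰

Total salt / total volume:
salt = 4,126,000×28.7 + 754,500×2.7 = 118,416,200 + 2,037,150 = 120,453,350
volume = 4,126,000 + 754,500 = 4,880,500 m³
S = 120,453,350 / 4,880,500 = 24.6805 ‰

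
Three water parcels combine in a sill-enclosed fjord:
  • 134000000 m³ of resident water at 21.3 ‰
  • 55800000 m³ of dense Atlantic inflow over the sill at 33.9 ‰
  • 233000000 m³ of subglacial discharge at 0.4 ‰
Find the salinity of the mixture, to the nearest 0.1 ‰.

11.4 ‰

Mass of salt is conserved:
salt = 134,000,000×21.3 + 55,800,000×33.9 + 233,000,000×0.4 = 2,854,200,000 + 1,891,620,000 + 93,200,000 = 4,839,020,000
volume = 134,000,000 + 55,800,000 + 233,000,000 = 422,800,000 m³
S = 4,839,020,000 / 422,800,000 = 11.445 ‰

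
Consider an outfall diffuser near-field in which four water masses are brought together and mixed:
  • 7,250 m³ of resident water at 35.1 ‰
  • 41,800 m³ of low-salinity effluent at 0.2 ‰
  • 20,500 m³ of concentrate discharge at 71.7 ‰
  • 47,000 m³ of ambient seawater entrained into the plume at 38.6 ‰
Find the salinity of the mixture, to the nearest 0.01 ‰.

30.43 ‰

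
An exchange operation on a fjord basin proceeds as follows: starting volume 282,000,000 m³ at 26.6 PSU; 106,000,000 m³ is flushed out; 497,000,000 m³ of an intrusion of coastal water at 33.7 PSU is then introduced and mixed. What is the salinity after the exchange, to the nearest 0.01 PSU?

31.84 PSU

Remaining after removal: 176,000,000 m³ at 26.6 PSU (salt = 4,681,600,000)
After addition: salt = 4,681,600,000 + 497,000,000×33.7 = 21,430,500,000; volume = 673,000,000 m³
S = 21,430,500,000 / 673,000,000 = 31.8432 PSU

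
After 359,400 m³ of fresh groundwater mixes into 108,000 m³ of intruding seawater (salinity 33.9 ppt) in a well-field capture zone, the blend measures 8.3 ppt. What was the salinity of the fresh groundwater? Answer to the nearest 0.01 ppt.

0.61 ppt

Salt balance: 108,000×33.9 + 359,400×S = 467,400×8.3
3,661,200 + 359,400·S = 3,879,420
S = (3,879,420 − 3,661,200) / 359,400 = 0.6072 ppt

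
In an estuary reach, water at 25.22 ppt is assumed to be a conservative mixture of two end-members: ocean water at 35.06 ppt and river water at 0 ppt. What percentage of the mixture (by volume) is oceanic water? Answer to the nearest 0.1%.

Let g be the oceanic fraction. Salt balance per unit volume:
g×35.06 + (1−g)×0 = 25.22
g = (25.22 − 0) / (35.06 − 0) = 25.22/35.06 = 0.7193

71.9%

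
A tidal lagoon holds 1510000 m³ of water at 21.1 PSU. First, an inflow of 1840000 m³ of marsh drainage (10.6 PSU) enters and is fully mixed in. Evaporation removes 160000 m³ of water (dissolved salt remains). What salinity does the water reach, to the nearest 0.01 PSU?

After mixing: salt = 1,510,000×21.1 + 1,840,000×10.6 = 51,365,000; volume = 3,350,000 m³
After evaporation: salt unchanged = 51,365,000; volume = 3,350,000 − 160,000 = 3,190,000 m³
S = 51,365,000 / 3,190,000 = 16.1019 PSU

16.10 PSU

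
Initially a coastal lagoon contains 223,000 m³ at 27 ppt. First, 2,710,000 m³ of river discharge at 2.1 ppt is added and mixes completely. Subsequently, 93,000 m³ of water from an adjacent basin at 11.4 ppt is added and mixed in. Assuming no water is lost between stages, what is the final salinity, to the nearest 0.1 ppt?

By conservation of dissolved salt,
Initial salt = 223,000×27 = 6,021,000
After stage 1: salt = 6,021,000 + 2,710,000×2.1 = 11,712,000; volume = 2,933,000 m³; S = 3.993 ppt
After stage 2: salt = 11,712,000 + 93,000×11.4 = 12,772,200; volume = 3,026,000 m³
S = 12,772,200 / 3,026,000 = 4.2208 ppt

4.2 ppt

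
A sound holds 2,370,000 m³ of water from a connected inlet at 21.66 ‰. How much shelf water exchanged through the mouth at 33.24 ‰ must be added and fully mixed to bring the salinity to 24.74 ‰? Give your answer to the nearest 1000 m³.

Salt balance: 2,370,000×21.66 + V×33.24 = (2,370,000+V)×24.74
51,334,200 + 33.24V = 58,633,800 + 24.74V
7,299,600 = 8.5V
V = 858,776.47 m³

859000 m³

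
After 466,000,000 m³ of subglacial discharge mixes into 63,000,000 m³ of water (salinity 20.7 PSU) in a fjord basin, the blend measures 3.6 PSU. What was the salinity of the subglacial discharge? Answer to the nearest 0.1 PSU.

Salt balance: 63,000,000×20.7 + 466,000,000×S = 529,000,000×3.6
1,304,100,000 + 466,000,000·S = 1,904,400,000
S = (1,904,400,000 − 1,304,100,000) / 466,000,000 = 1.2882 PSU

1.3 PSU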